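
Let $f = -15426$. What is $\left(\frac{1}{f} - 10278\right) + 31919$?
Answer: $\frac{333834065}{15426} \approx 21641.0$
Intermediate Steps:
$\left(\frac{1}{f} - 10278\right) + 31919 = \left(\frac{1}{-15426} - 10278\right) + 31919 = \left(- \frac{1}{15426} - 10278\right) + 31919 = - \frac{158548429}{15426} + 31919 = \frac{333834065}{15426}$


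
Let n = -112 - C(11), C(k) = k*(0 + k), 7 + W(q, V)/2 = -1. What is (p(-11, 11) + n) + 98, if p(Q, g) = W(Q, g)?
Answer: -151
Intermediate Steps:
W(q, V) = -16 (W(q, V) = -14 + 2*(-1) = -14 - 2 = -16)
C(k) = k**2 (C(k) = k*k = k**2)
p(Q, g) = -16
n = -233 (n = -112 - 1*11**2 = -112 - 1*121 = -112 - 121 = -233)
(p(-11, 11) + n) + 98 = (-16 - 233) + 98 = -249 + 98 = -151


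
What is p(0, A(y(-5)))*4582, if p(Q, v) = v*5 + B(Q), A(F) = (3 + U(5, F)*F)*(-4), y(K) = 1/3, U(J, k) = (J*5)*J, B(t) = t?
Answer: -12279760/3 ≈ -4.0933e+6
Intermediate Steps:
U(J, k) = 5*J**2 (U(J, k) = (5*J)*J = 5*J**2)
y(K) = 1/3
A(F) = -12 - 500*F (A(F) = (3 + (5*5**2)*F)*(-4) = (3 + (5*25)*F)*(-4) = (3 + 125*F)*(-4) = -12 - 500*F)
p(Q, v) = Q + 5*v (p(Q, v) = v*5 + Q = 5*v + Q = Q + 5*v)
p(0, A(y(-5)))*4582 = (0 + 5*(-12 - 500*1/3))*4582 = (0 + 5*(-12 - 500/3))*4582 = (0 + 5*(-536/3))*4582 = (0 - 2680/3)*4582 = -2680/3*4582 = -12279760/3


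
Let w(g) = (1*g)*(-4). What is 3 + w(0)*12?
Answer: 3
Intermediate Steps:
w(g) = -4*g (w(g) = g*(-4) = -4*g)
3 + w(0)*12 = 3 - 4*0*12 = 3 + 0*12 = 3 + 0 = 3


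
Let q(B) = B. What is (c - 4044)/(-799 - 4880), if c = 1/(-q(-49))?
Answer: 198155/278271 ≈ 0.71209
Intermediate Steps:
c = 1/49 (c = 1/(-1*(-49)) = 1/49 ≈ 0.020408)
(c - 4044)/(-799 - 4880) = (1/49 - 4044)/(-799 - 4880) = -198155/49/(-5679) = -198155/49*(-1/5679) = 198155/278271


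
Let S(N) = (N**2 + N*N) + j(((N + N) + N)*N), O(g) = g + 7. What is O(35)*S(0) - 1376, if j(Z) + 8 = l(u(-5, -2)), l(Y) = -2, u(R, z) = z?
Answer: -1796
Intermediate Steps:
O(g) = 7 + g
j(Z) = -10 (j(Z) = -8 - 2 = -10)
S(N) = -10 + 2*N**2 (S(N) = (N**2 + N*N) - 10 = (N**2 + N**2) - 10 = 2*N**2 - 10 = -10 + 2*N**2)
O(35)*S(0) - 1376 = (7 + 35)*(-10 + 2*0**2) - 1376 = 42*(-10 + 2*0) - 1376 = 42*(-10 + 0) - 1376 = 42*(-10) - 1376 = -420 - 1376 = -1796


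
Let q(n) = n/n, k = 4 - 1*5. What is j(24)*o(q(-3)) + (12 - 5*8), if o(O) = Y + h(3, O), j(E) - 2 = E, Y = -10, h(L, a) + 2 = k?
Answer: -366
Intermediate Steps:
k = -1 (k = 4 - 5 = -1)
h(L, a) = -3 (h(L, a) = -2 - 1 = -3)
j(E) = 2 + E
q(n) = 1
o(O) = -13 (o(O) = -10 - 3 = -13)
j(24)*o(q(-3)) + (12 - 5*8) = (2 + 24)*(-13) + (12 - 5*8) = 26*(-13) + (12 - 40) = -338 - 28 = -366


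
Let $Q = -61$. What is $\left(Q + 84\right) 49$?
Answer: $1127$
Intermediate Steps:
$\left(Q + 84\right) 49 = \left(-61 + 84\right) 49 = 23 \cdot 49 = 1127$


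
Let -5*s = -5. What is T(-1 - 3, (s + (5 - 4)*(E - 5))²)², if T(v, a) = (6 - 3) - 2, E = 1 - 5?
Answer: 1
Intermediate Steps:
s = 1 (s = -⅕*(-5) = 1)
E = -4
T(v, a) = 1 (T(v, a) = 3 - 2 = 1)
T(-1 - 3, (s + (5 - 4)*(E - 5))²)² = 1² = 1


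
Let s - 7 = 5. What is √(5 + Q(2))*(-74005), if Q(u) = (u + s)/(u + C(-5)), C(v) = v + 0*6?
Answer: -74005*√3/3 ≈ -42727.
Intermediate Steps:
s = 12 (s = 7 + 5 = 12)
C(v) = v (C(v) = v + 0 = v)
Q(u) = (12 + u)/(-5 + u) (Q(u) = (u + 12)/(u - 5) = (12 + u)/(-5 + u))
√(5 + Q(2))*(-74005) = √(5 + (12 + 2)/(-5 + 2))*(-74005) = √(5 + 14/(-3))*(-74005) = √(5 - ⅓*14)*(-74005) = √(5 - 14/3)*(-74005) = √(⅓)*(-74005) = (√3/3)*(-74005) = -74005*√3/3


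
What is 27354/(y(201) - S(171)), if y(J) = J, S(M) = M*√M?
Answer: 27354/(201 - 513*√19) ≈ -13.441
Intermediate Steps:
S(M) = M^(3/2)
27354/(y(201) - S(171)) = 27354/(201 - 171^(3/2)) = 27354/(201 - 513*√19)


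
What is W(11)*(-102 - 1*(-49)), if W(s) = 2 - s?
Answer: 477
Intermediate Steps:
W(11)*(-102 - 1*(-49)) = (2 - 1*11)*(-102 - 1*(-49)) = (2 - 11)*(-102 + 49) = -9*(-53) = 477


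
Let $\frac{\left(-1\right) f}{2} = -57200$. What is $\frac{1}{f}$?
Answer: $\frac{1}{114400} \approx 8.7413 \cdot 10^{-6}$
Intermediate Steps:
$f = 114400$ ($f = \left(-2\right) \left(-57200\right) = 114400$)
$\frac{1}{f} = \frac{1}{114400}$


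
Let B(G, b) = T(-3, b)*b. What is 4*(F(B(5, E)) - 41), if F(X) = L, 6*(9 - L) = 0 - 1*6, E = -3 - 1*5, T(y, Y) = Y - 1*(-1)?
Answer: -124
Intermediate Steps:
T(y, Y) = 1 + Y (T(y, Y) = Y + 1 = 1 + Y)
E = -8 (E = -3 - 5 = -8)
L = 10 (L = 9 - (0 - 1*6)/6 = 9 - (0 - 6)/6 = 9 - 1/6*(-6) = 9 + 1 = 10)
B(G, b) = b*(1 + b) (B(G, b) = (1 + b)*b = b*(1 + b))
F(X) = 10
4*(F(B(5, E)) - 41) = 4*(10 - 41) = 4*(-31) = -124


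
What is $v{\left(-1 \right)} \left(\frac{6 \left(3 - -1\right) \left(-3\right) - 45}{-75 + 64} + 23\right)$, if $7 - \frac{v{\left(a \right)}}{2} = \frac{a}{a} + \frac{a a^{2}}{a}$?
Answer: $\frac{3700}{11} \approx 336.36$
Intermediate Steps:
$v{\left(a \right)} = 12 - 2 a^{2}$ ($v{\left(a \right)} = 14 - 2 \left(\frac{a}{a} + \frac{a a^{2}}{a}\right) = 14 - 2 \left(1 + \frac{a^{3}}{a}\right) = 14 - 2 \left(1 + a^{2}\right) = 14 - \left(2 + 2 a^{2}\right) = 12 - 2 a^{2}$)
$v{\left(-1 \right)} \left(\frac{6 \left(3 - -1\right) \left(-3\right) - 45}{-75 + 64} + 23\right) = \left(12 - 2 \left(-1\right)^{2}\right) \left(\frac{6 \left(3 - -1\right) \left(-3\right) - 45}{-75 + 64} + 23\right) = \left(12 - 2\right) \left(\frac{6 \left(3 + 1\right) \left(-3\right) - 45}{-11} + 23\right) = \left(12 - 2\right) \left(\left(6 \cdot 4 \left(-3\right) - 45\right) \left(- \frac{1}{11}\right) + 23\right) = 10 \left(\left(24 \left(-3\right) - 45\right) \left(- \frac{1}{11}\right) + 23\right) = 10 \left(\left(-72 - 45\right) \left(- \frac{1}{11}\right) + 23\right) = 10 \left(\left(-117\right) \left(- \frac{1}{11}\right) + 23\right) = 10 \left(\frac{117}{11} + 23\right) = 10 \cdot \frac{370}{11} = \frac{3700}{11}$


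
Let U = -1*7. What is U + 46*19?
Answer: 867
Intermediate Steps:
U = -7
U + 46*19 = -7 + 46*19 = -7 + 874 = 867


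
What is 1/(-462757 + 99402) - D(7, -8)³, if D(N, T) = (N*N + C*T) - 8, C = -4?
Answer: -141351272036/363355 ≈ -3.8902e+5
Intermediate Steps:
D(N, T) = -8 + N² - 4*T (D(N, T) = (N*N - 4*T) - 8 = (N² - 4*T) - 8 = -8 + N² - 4*T)
1/(-462757 + 99402) - D(7, -8)³ = 1/(-462757 + 99402) - (-8 + 7² - 4*(-8))³ = 1/(-363355) - (-8 + 49 + 32)³ = -1/363355 - 1*73³ = -1/363355 - 1*389017 = -1/363355 - 389017 = -141351272036/363355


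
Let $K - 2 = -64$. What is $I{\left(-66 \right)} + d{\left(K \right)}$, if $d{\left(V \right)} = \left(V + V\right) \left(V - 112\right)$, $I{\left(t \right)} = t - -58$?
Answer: $21568$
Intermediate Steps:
$K = -62$ ($K = 2 - 64 = -62$)
$I{\left(t \right)} = 58 + t$ ($I{\left(t \right)} = t + 58 = 58 + t$)
$d{\left(V \right)} = 2 V \left(-112 + V\right)$
$I{\left(-66 \right)} + d{\left(K \right)} = \left(58 - 66\right) + 2 \left(-62\right) \left(-112 - 62\right) = -8 + 2 \left(-62\right) \left(-174\right) = -8 + 21576 = 21568$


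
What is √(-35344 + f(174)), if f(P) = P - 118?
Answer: 2*I*√8822 ≈ 187.85*I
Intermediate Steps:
f(P) = -118 + P
√(-35344 + f(174)) = √(-35344 + (-118 + 174)) = √(-35344 + 56) = √(-35288) = 2*I*√8822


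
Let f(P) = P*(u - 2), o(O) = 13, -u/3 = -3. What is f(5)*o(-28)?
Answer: 455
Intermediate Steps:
u = 9 (u = -3*(-3) = 9)
f(P) = 7*P (f(P) = P*(9 - 2) = P*7 = 7*P)
f(5)*o(-28) = (7*5)*13 = 35*13 = 455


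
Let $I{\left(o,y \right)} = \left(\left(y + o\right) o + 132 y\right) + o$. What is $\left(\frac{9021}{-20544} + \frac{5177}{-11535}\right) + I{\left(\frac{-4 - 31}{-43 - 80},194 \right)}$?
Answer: $\frac{10222858318341757}{398355042240} \approx 25663.0$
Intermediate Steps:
$I{\left(o,y \right)} = o + 132 y + o \left(o + y\right)$ ($I{\left(o,y \right)} = \left(\left(o + y\right) o + 132 y\right) + o = \left(o \left(o + y\right) + 132 y\right) + o = \left(132 y + o \left(o + y\right)\right) + o = o + 132 y + o \left(o + y\right)$)
$\left(\frac{9021}{-20544} + \frac{5177}{-11535}\right) + I{\left(\frac{-4 - 31}{-43 - 80},194 \right)} = \left(\frac{9021}{-20544} + \frac{5177}{-11535}\right) + \left(\frac{-4 - 31}{-43 - 80} + \left(\frac{-4 - 31}{-43 - 80}\right)^{2} + 132 \cdot 194 + \frac{-4 - 31}{-43 - 80} \cdot 194\right) = \left(9021 \left(- \frac{1}{20544}\right) + 5177 \left(- \frac{1}{11535}\right)\right) + \left(- \frac{35}{-123} + \left(- \frac{35}{-123}\right)^{2} + 25608 + - \frac{35}{-123} \cdot 194\right) = \left(- \frac{3007}{6848} - \frac{5177}{11535}\right) + \left(\left(-35\right) \left(- \frac{1}{123}\right) + \left(\left(-35\right) \left(- \frac{1}{123}\right)\right)^{2} + 25608 + \left(-35\right) \left(- \frac{1}{123}\right) 194\right) = - \frac{70137841}{78991680} + \left(\frac{35}{123} + \left(\frac{35}{123}\right)^{2} + 25608 + \frac{35}{123} \cdot 194\right) = - \frac{70137841}{78991680} + \left(\frac{35}{123} + \frac{1225}{15129} + 25608 + \frac{6790}{123}\right) = - \frac{70137841}{78991680} + \frac{388264132}{15129} = \frac{10222858318341757}{398355042240}$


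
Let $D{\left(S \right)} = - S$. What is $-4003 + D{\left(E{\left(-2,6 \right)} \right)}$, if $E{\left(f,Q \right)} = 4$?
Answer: $-4007$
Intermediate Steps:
$-4003 + D{\left(E{\left(-2,6 \right)} \right)} = -4003 - 4 = -4007$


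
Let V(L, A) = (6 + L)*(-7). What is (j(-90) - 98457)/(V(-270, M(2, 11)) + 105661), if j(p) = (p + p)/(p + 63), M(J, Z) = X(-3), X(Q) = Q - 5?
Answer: -295351/322527 ≈ -0.91574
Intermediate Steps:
X(Q) = -5 + Q
M(J, Z) = -8 (M(J, Z) = -5 - 3 = -8)
V(L, A) = -42 - 7*L
j(p) = 2*p/(63 + p) (j(p) = (2*p)/(63 + p) = 2*p/(63 + p))
(j(-90) - 98457)/(V(-270, M(2, 11)) + 105661) = (2*(-90)/(63 - 90) - 98457)/((-42 - 7*(-270)) + 105661) = (2*(-90)/(-27) - 98457)/((-42 + 1890) + 105661) = (2*(-90)*(-1/27) - 98457)/(1848 + 105661) = (20/3 - 98457)/107509 = -295351/3*1/107509 = -295351/322527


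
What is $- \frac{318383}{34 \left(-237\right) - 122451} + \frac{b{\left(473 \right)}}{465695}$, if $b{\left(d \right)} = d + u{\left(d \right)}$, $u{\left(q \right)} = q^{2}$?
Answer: $\frac{177529750003}{60777388755} \approx 2.921$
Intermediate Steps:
$b{\left(d \right)} = d + d^{2}$
$- \frac{318383}{34 \left(-237\right) - 122451} + \frac{b{\left(473 \right)}}{465695} = - \frac{318383}{34 \left(-237\right) - 122451} + \frac{473 \left(1 + 473\right)}{465695} = - \frac{318383}{-8058 - 122451} + 473 \cdot 474 \cdot \frac{1}{465695} = - \frac{318383}{-130509} + 224202 \cdot \frac{1}{465695} = \left(-318383\right) \left(- \frac{1}{130509}\right) + \frac{224202}{465695} = \frac{318383}{130509} + \frac{224202}{465695} = \frac{177529750003}{60777388755}$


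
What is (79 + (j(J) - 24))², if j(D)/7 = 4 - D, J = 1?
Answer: 5776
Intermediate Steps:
j(D) = 28 - 7*D (j(D) = 7*(4 - D) = 28 - 7*D)
(79 + (j(J) - 24))² = (79 + ((28 - 7*1) - 24))² = (79 + ((28 - 7) - 24))² = (79 + (21 - 24))² = (79 - 3)² = 76² = 5776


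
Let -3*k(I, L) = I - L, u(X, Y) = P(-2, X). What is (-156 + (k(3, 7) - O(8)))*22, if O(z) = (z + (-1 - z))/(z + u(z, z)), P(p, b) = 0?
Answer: -40799/12 ≈ -3399.9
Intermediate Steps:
u(X, Y) = 0
k(I, L) = -I/3 + L/3 (k(I, L) = -(I - L)/3 = -I/3 + L/3)
O(z) = -1/z (O(z) = (z + (-1 - z))/(z + 0) = -1/z)
(-156 + (k(3, 7) - O(8)))*22 = (-156 + ((-⅓*3 + (⅓)*7) - (-1)/8))*22 = (-156 + ((-1 + 7/3) - (-1)/8))*22 = (-156 + (4/3 - 1*(-⅛)))*22 = (-156 + (4/3 + ⅛))*22 = (-156 + 35/24)*22 = -3709/24*22 = -40799/12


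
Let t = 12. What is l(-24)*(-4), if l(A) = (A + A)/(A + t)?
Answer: -16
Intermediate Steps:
l(A) = 2*A/(12 + A) (l(A) = (A + A)/(A + 12) = (2*A)/(12 + A) = 2*A/(12 + A))
l(-24)*(-4) = (2*(-24)/(12 - 24))*(-4) = (2*(-24)/(-12))*(-4) = (2*(-24)*(-1/12))*(-4) = 4*(-4) = -16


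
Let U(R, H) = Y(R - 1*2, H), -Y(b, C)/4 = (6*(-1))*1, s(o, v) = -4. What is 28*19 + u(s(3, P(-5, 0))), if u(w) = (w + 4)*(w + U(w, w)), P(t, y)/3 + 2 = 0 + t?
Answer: 532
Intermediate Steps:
P(t, y) = -6 + 3*t (P(t, y) = -6 + 3*(0 + t) = -6 + 3*t)
Y(b, C) = 24 (Y(b, C) = -4*6*(-1) = -(-24) = -4*(-6) = 24)
U(R, H) = 24
u(w) = (4 + w)*(24 + w) (u(w) = (w + 4)*(w + 24) = (4 + w)*(24 + w))
28*19 + u(s(3, P(-5, 0))) = 28*19 + (96 + (-4)² + 28*(-4)) = 532 + (96 + 16 - 112) = 532 + 0 = 532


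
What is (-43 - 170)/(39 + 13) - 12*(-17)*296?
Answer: 3139755/52 ≈ 60380.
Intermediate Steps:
(-43 - 170)/(39 + 13) - 12*(-17)*296 = -213/52 + 204*296 = -213*1/52 + 60384 = -213/52 + 60384 = 3139755/52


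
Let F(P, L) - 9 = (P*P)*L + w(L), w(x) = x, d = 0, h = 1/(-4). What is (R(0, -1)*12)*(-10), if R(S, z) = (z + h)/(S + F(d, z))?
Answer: 75/4 ≈ 18.750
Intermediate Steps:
h = -¼ ≈ -0.25000
F(P, L) = 9 + L + L*P² (F(P, L) = 9 + ((P*P)*L + L) = 9 + (P²*L + L) = 9 + (L*P² + L) = 9 + (L + L*P²) = 9 + L + L*P²)
R(S, z) = (-¼ + z)/(9 + S + z) (R(S, z) = (z - ¼)/(S + (9 + z + z*0²)) = (-¼ + z)/(S + (9 + z + z*0)) = (-¼ + z)/(S + (9 + z + 0)) = (-¼ + z)/(S + (9 + z)) = (-¼ + z)/(9 + S + z))
(R(0, -1)*12)*(-10) = (((-¼ - 1)/(9 + 0 - 1))*12)*(-10) = ((-5/4/8)*12)*(-10) = (((⅛)*(-5/4))*12)*(-10) = -5/32*12*(-10) = -15/8*(-10) = 75/4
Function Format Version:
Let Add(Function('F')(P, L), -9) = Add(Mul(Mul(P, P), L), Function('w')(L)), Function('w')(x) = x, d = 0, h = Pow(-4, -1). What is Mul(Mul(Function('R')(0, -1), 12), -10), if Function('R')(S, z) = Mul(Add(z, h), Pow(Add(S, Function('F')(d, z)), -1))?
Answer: Rational(75, 4) ≈ 18.750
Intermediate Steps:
h = Rational(-1, 4) ≈ -0.25000
Function('F')(P, L) = Add(9, L, Mul(L, Pow(P, 2))) (Function('F')(P, L) = Add(9, Add(Mul(Mul(P, P), L), L)) = Add(9, Add(Mul(Pow(P, 2), L), L)) = Add(9, Add(Mul(L, Pow(P, 2)), L)) = Add(9, Add(L, Mul(L, Pow(P, 2)))) = Add(9, L, Mul(L, Pow(P, 2))))
Function('R')(S, z) = Mul(Pow(Add(9, S, z), -1), Add(Rational(-1, 4), z)) (Function('R')(S, z) = Mul(Add(z, Rational(-1, 4)), Pow(Add(S, Add(9, z, Mul(z, Pow(0, 2)))), -1)) = Mul(Add(Rational(-1, 4), z), Pow(Add(S, Add(9, z, Mul(z, 0))), -1)) = Mul(Add(Rational(-1, 4), z), Pow(Add(S, Add(9, z, 0)), -1)) = Mul(Add(Rational(-1, 4), z), Pow(Add(S, Add(9, z)), -1)) = Mul(Add(Rational(-1, 4), z), Pow(Add(9, S, z), -1)) = Mul(Pow(Add(9, S, z), -1), Add(Rational(-1, 4), z)))
Mul(Mul(Function('R')(0, -1), 12), -10) = Mul(Mul(Mul(Pow(Add(9, 0, -1), -1), Add(Rational(-1, 4), -1)), 12), -10) = Mul(Mul(Mul(Pow(8, -1), Rational(-5, 4)), 12), -10) = Mul(Mul(Mul(Rational(1, 8), Rational(-5, 4)), 12), -10) = Mul(Mul(Rational(-5, 32), 12), -10) = Mul(Rational(-15, 8), -10) = Rational(75, 4)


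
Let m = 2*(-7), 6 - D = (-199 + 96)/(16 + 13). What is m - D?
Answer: -683/29 ≈ -23.552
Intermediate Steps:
D = 277/29 (D = 6 - (-199 + 96)/(16 + 13) = 6 - (-103)/29 = 6 - 1*(-103/29) = 6 + 103/29 = 277/29 ≈ 9.5517)
m = -14
m - D = -14 - 1*277/29 = -14 - 277/29 = -683/29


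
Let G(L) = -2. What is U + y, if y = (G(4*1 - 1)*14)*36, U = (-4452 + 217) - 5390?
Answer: -10633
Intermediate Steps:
U = -9625 (U = -4235 - 5390 = -9625)
y = -1008 (y = -2*14*36 = -28*36 = -1008)
U + y = -9625 - 1008 = -10633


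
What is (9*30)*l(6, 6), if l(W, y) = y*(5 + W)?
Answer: 17820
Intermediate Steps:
(9*30)*l(6, 6) = (9*30)*(6*(5 + 6)) = 270*(6*11) = 270*66 = 17820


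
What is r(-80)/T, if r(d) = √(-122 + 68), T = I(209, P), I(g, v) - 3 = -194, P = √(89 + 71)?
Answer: -3*I*√6/191 ≈ -0.038474*I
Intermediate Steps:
P = 4*√10 (P = √160 = 4*√10 ≈ 12.649)
I(g, v) = -191 (I(g, v) = 3 - 194 = -191)
T = -191
r(d) = 3*I*√6 (r(d) = √(-54) = 3*I*√6)
r(-80)/T = (3*I*√6)/(-191) = (3*I*√6)*(-1/191) = -3*I*√6/191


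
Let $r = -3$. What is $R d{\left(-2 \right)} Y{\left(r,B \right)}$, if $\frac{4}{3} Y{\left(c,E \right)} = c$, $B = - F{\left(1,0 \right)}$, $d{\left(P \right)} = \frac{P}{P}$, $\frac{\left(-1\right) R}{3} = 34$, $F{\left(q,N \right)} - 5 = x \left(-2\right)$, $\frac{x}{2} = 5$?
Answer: $\frac{459}{2} \approx 229.5$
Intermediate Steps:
$x = 10$ ($x = 2 \cdot 5 = 10$)
$F{\left(q,N \right)} = -15$ ($F{\left(q,N \right)} = 5 + 10 \left(-2\right) = 5 - 20 = -15$)
$R = -102$ ($R = \left(-3\right) 34 = -102$)
$d{\left(P \right)} = 1$
$B = 15$ ($B = \left(-1\right) \left(-15\right) = 15$)
$Y{\left(c,E \right)} = \frac{3 c}{4}$
$R d{\left(-2 \right)} Y{\left(r,B \right)} = \left(-102\right) 1 \cdot \frac{3}{4} \left(-3\right) = \left(-102\right) \left(- \frac{9}{4}\right) = \frac{459}{2}$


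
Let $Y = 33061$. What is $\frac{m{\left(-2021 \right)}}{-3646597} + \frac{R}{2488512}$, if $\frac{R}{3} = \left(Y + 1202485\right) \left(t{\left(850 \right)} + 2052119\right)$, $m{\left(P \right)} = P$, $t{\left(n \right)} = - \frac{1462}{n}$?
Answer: $\frac{2222570451600627521}{727131441800} \approx 3.0566 \cdot 10^{6}$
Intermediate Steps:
$R = \frac{190161397262616}{25}$ ($R = 3 \left(33061 + 1202485\right) \left(- \frac{1462}{850} + 2052119\right) = 3 \cdot 1235546 \left(\left(-1462\right) \frac{1}{850} + 2052119\right) = 3 \cdot 1235546 \left(- \frac{43}{25} + 2052119\right) = 3 \cdot 1235546 \cdot \frac{51302932}{25} = 3 \cdot \frac{63387132420872}{25} = \frac{190161397262616}{25} \approx 7.6065 \cdot 10^{12}$)
$\frac{m{\left(-2021 \right)}}{-3646597} + \frac{R}{2488512} = - \frac{2021}{-3646597} + \frac{190161397262616}{25 \cdot 2488512} = \left(-2021\right) \left(- \frac{1}{3646597}\right) + \frac{190161397262616}{25} \cdot \frac{1}{2488512} = \frac{2021}{3646597} + \frac{609491657893}{199400} = \frac{2222570451600627521}{727131441800}$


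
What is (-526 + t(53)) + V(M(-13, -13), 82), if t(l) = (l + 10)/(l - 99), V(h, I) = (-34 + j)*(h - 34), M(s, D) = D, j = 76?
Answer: -115063/46 ≈ -2501.4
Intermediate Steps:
V(h, I) = -1428 + 42*h (V(h, I) = (-34 + 76)*(h - 34) = 42*(-34 + h) = -1428 + 42*h)
t(l) = (10 + l)/(-99 + l)
(-526 + t(53)) + V(M(-13, -13), 82) = (-526 + (10 + 53)/(-99 + 53)) + (-1428 + 42*(-13)) = (-526 + 63/(-46)) + (-1428 - 546) = (-526 - 1/46*63) - 1974 = (-526 - 63/46) - 1974 = -24259/46 - 1974 = -115063/46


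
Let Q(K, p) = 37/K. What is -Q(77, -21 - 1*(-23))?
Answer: -37/77 ≈ -0.48052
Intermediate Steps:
-Q(77, -21 - 1*(-23)) = -37/77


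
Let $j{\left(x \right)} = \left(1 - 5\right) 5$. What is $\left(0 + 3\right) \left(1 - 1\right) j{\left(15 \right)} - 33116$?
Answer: $-33116$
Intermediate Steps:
$j{\left(x \right)} = -20$ ($j{\left(x \right)} = \left(-4\right) 5 = -20$)
$\left(0 + 3\right) \left(1 - 1\right) j{\left(15 \right)} - 33116 = \left(0 + 3\right) \left(1 - 1\right) \left(-20\right) - 33116 = 3 \cdot 0 \left(-20\right) - 33116 = 0 \left(-20\right) - 33116 = 0 - 33116 = -33116$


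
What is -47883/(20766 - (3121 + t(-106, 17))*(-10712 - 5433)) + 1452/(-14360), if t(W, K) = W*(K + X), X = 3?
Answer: -6045933663/58093060490 ≈ -0.10407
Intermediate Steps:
t(W, K) = W*(3 + K) (t(W, K) = W*(K + 3) = W*(3 + K))
-47883/(20766 - (3121 + t(-106, 17))*(-10712 - 5433)) + 1452/(-14360) = -47883/(20766 - (3121 - 106*(3 + 17))*(-10712 - 5433)) + 1452/(-14360) = -47883/(20766 - (3121 - 106*20)*(-16145)) + 1452*(-1/14360) = -47883/(20766 - (3121 - 2120)*(-16145)) - 363/3590 = -47883/(20766 - 1001*(-16145)) - 363/3590 = -47883/(20766 - 1*(-16161145)) - 363/3590 = -47883/(20766 + 16161145) - 363/3590 = -47883/16181911 - 363/3590 = -6045933663/58093060490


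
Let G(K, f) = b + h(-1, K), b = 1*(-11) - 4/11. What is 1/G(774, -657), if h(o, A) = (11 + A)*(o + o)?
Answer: -11/17395 ≈ -0.00063237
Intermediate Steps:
h(o, A) = 2*o*(11 + A) (h(o, A) = (11 + A)*(2*o) = 2*o*(11 + A))
b = -125/11 (b = -11 - 4*1/11 = -11 - 4/11 = -125/11 ≈ -11.364)
G(K, f) = -367/11 - 2*K (G(K, f) = -125/11 + 2*(-1)*(11 + K) = -125/11 + (-22 - 2*K) = -367/11 - 2*K)
1/G(774, -657) = 1/(-367/11 - 2*774) = 1/(-367/11 - 1548) = 1/(-17395/11) = -11/17395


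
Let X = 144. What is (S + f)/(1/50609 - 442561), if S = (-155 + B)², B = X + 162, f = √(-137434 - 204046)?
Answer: -1153935809/22397569648 - 50609*I*√85370/11198784824 ≈ -0.051521 - 0.0013204*I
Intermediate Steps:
f = 2*I*√85370 (f = √(-341480) = 2*I*√85370 ≈ 584.36*I)
B = 306 (B = 144 + 162 = 306)
S = 22801 (S = (-155 + 306)² = 151² = 22801)
(S + f)/(1/50609 - 442561) = (22801 + 2*I*√85370)/(1/50609 - 442561) = (22801 + 2*I*√85370)/(-22397569648/50609) = (22801 + 2*I*√85370)*(-50609/22397569648) = -1153935809/22397569648 - 50609*I*√85370/11198784824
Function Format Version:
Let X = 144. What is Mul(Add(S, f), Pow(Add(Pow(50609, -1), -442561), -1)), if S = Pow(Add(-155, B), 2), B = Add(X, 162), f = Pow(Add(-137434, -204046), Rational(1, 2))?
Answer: Add(Rational(-1153935809, 22397569648), Mul(Rational(-50609, 11198784824), I, Pow(85370, Rational(1, 2)))) ≈ Add(-0.051521, Mul(-0.0013204, I))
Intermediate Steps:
f = Mul(2, I, Pow(85370, Rational(1, 2))) (f = Pow(-341480, Rational(1, 2)) = Mul(2, I, Pow(85370, Rational(1, 2))) ≈ Mul(584.36, I))
B = 306 (B = Add(144, 162) = 306)
S = 22801 (S = Pow(Add(-155, 306), 2) = Pow(151, 2) = 22801)
Mul(Add(S, f), Pow(Add(Pow(50609, -1), -442561), -1)) = Mul(Add(22801, Mul(2, I, Pow(85370, Rational(1, 2)))), Pow(Add(Pow(50609, -1), -442561), -1)) = Mul(Add(22801, Mul(2, I, Pow(85370, Rational(1, 2)))), Pow(Add(Rational(1, 50609), -442561), -1)) = Mul(Add(22801, Mul(2, I, Pow(85370, Rational(1, 2)))), Pow(Rational(-22397569648, 50609), -1)) = Mul(Add(22801, Mul(2, I, Pow(85370, Rational(1, 2)))), Rational(-50609, 22397569648)) = Add(Rational(-1153935809, 22397569648), Mul(Rational(-50609, 11198784824), I, Pow(85370, Rational(1, 2))))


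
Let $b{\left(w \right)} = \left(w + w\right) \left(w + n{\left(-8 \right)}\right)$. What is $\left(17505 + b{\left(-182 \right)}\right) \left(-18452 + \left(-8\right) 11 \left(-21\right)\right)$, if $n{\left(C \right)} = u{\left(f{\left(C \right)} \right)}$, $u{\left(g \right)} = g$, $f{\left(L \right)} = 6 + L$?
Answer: $-1402722524$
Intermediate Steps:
$n{\left(C \right)} = 6 + C$
$b{\left(w \right)} = 2 w \left(-2 + w\right)$ ($b{\left(w \right)} = \left(w + w\right) \left(w + \left(6 - 8\right)\right) = 2 w \left(w - 2\right) = 2 w \left(-2 + w\right)$)
$\left(17505 + b{\left(-182 \right)}\right) \left(-18452 + \left(-8\right) 11 \left(-21\right)\right) = \left(17505 + 2 \left(-182\right) \left(-2 - 182\right)\right) \left(-18452 + \left(-8\right) 11 \left(-21\right)\right) = \left(17505 + 2 \left(-182\right) \left(-184\right)\right) \left(-18452 - -1848\right) = \left(17505 + 66976\right) \left(-18452 + 1848\right) = 84481 \left(-16604\right) = -1402722524$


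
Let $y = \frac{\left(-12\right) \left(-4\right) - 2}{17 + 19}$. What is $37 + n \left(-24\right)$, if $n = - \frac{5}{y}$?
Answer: $\frac{3011}{23} \approx 130.91$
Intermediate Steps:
$y = \frac{23}{18}$ ($y = \frac{48 - 2}{36} = 46 \cdot \frac{1}{36} = \frac{23}{18} \approx 1.2778$)
$n = - \frac{90}{23}$ ($n = - \frac{5}{\frac{23}{18}} = \left(-5\right) \frac{18}{23} = - \frac{90}{23} \approx -3.913$)
$37 + n \left(-24\right) = 37 - - \frac{2160}{23} = 37 + \frac{2160}{23} = \frac{3011}{23}$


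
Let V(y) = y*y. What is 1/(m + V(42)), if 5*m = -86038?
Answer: -5/77218 ≈ -6.4752e-5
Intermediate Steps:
m = -86038/5 (m = (⅕)*(-86038) = -86038/5 ≈ -17208.)
V(y) = y²
1/(m + V(42)) = 1/(-86038/5 + 42²) = 1/(-86038/5 + 1764) = 1/(-77218/5) = -5/77218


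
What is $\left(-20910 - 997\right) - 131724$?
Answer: $-153631$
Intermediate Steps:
$\left(-20910 - 997\right) - 131724 = -21907 - 131724 = -153631$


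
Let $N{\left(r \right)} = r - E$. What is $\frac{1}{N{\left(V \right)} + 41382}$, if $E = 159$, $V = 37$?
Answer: $\frac{1}{41260} \approx 2.4237 \cdot 10^{-5}$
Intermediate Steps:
$N{\left(r \right)} = -159 + r$ ($N{\left(r \right)} = r - 159 = -159 + r$)
$\frac{1}{N{\left(V \right)} + 41382} = \frac{1}{\left(-159 + 37\right) + 41382} = \frac{1}{-122 + 41382} = \frac{1}{41260}$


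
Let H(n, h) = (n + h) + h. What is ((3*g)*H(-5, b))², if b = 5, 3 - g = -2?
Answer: 5625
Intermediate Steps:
g = 5 (g = 3 - 1*(-2) = 3 + 2 = 5)
H(n, h) = n + 2*h (H(n, h) = (h + n) + h = n + 2*h)
((3*g)*H(-5, b))² = ((3*5)*(-5 + 2*5))² = (15*(-5 + 10))² = (15*5)² = 75² = 5625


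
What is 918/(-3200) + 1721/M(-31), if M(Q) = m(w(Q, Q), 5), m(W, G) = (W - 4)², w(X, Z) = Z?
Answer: 87653/78400 ≈ 1.1180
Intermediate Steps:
m(W, G) = (-4 + W)²
M(Q) = (-4 + Q)²
918/(-3200) + 1721/M(-31) = 918/(-3200) + 1721/((-4 - 31)²) = 918*(-1/3200) + 1721/((-35)²) = -459/1600 + 1721/1225 = 87653/78400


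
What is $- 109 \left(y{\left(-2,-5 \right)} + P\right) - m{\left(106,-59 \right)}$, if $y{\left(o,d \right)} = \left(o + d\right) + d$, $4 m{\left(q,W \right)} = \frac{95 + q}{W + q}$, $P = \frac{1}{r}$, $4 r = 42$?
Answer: $\frac{5118779}{3948} \approx 1296.6$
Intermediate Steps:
$r = \frac{21}{2}$ ($r = \frac{1}{4} \cdot 42 = \frac{21}{2} \approx 10.5$)
$P = \frac{2}{21}$ ($P = \frac{1}{\frac{21}{2}} = \frac{2}{21} \approx 0.095238$)
$m{\left(q,W \right)} = \frac{95 + q}{4 \left(W + q\right)}$ ($m{\left(q,W \right)} = \frac{\left(95 + q\right) \frac{1}{W + q}}{4} = \frac{\frac{1}{W + q} \left(95 + q\right)}{4} = \frac{95 + q}{4 \left(W + q\right)}$)
$y{\left(o,d \right)} = o + 2 d$ ($y{\left(o,d \right)} = \left(d + o\right) + d = o + 2 d$)
$- 109 \left(y{\left(-2,-5 \right)} + P\right) - m{\left(106,-59 \right)} = - 109 \left(\left(-2 + 2 \left(-5\right)\right) + \frac{2}{21}\right) - \frac{95 + 106}{4 \left(-59 + 106\right)} = - 109 \left(\left(-2 - 10\right) + \frac{2}{21}\right) - \frac{1}{4} \cdot \frac{1}{47} \cdot 201 = - 109 \left(-12 + \frac{2}{21}\right) - \frac{1}{4} \cdot \frac{1}{47} \cdot 201 = \left(-109\right) \left(- \frac{250}{21}\right) - \frac{201}{188} = \frac{27250}{21} - \frac{201}{188} = \frac{5118779}{3948}$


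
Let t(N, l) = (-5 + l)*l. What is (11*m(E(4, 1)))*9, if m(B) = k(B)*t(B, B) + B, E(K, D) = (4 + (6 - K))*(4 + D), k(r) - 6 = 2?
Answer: 596970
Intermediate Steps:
t(N, l) = l*(-5 + l)
k(r) = 8 (k(r) = 6 + 2 = 8)
E(K, D) = (4 + D)*(10 - K) (E(K, D) = (10 - K)*(4 + D) = (4 + D)*(10 - K))
m(B) = B + 8*B*(-5 + B) (m(B) = 8*(B*(-5 + B)) + B = 8*B*(-5 + B) + B = B + 8*B*(-5 + B))
(11*m(E(4, 1)))*9 = (11*((40 - 4*4 + 10*1 - 1*1*4)*(-39 + 8*(40 - 4*4 + 10*1 - 1*1*4))))*9 = (11*((40 - 16 + 10 - 4)*(-39 + 8*(40 - 16 + 10 - 4))))*9 = (11*(30*(-39 + 8*30)))*9 = (11*(30*(-39 + 240)))*9 = (11*(30*201))*9 = (11*6030)*9 = 66330*9 = 596970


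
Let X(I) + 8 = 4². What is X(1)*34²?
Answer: 9248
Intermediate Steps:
X(I) = 8 (X(I) = -8 + 4² = -8 + 16 = 8)
X(1)*34² = 8*34² = 8*1156 = 9248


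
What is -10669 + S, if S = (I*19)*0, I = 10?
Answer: -10669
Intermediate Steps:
S = 0 (S = (10*19)*0 = 190*0 = 0)
-10669 + S = -10669 + 0 = -10669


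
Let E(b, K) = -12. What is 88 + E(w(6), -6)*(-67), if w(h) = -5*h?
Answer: 892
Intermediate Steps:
88 + E(w(6), -6)*(-67) = 88 - 12*(-67) = 88 + 804 = 892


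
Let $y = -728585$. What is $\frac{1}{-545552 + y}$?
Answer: $- \frac{1}{1274137} \approx -7.8484 \cdot 10^{-7}$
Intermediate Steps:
$\frac{1}{-545552 + y} = \frac{1}{-545552 - 728585} = \frac{1}{-1274137} = - \frac{1}{1274137}$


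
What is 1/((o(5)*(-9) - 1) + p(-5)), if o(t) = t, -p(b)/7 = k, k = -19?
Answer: 1/87 ≈ 0.011494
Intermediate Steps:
p(b) = 133 (p(b) = -7*(-19) = 133)
1/((o(5)*(-9) - 1) + p(-5)) = 1/((5*(-9) - 1) + 133) = 1/((-45 - 1) + 133) = 1/(-46 + 133) = 1/87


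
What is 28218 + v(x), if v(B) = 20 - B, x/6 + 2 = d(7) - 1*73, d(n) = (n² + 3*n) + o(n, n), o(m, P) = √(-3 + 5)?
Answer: 28268 - 6*√2 ≈ 28260.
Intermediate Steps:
o(m, P) = √2
d(n) = √2 + n² + 3*n (d(n) = (n² + 3*n) + √2 = √2 + n² + 3*n)
x = -30 + 6*√2 (x = -12 + 6*((√2 + 7² + 3*7) - 1*73) = -12 + 6*((√2 + 49 + 21) - 73) = -12 + 6*((70 + √2) - 73) = -12 + 6*(-3 + √2) = -12 + (-18 + 6*√2) = -30 + 6*√2 ≈ -21.515)
28218 + v(x) = 28218 + (20 - (-30 + 6*√2)) = 28218 + (20 + (30 - 6*√2)) = 28218 + (50 - 6*√2) = 28268 - 6*√2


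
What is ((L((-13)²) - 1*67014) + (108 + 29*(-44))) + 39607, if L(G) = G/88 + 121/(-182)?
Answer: -228818545/8008 ≈ -28574.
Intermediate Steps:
L(G) = -121/182 + G/88 (L(G) = G*(1/88) + 121*(-1/182) = G/88 - 121/182 = -121/182 + G/88)
((L((-13)²) - 1*67014) + (108 + 29*(-44))) + 39607 = (((-121/182 + (1/88)*(-13)²) - 1*67014) + (108 + 29*(-44))) + 39607 = (((-121/182 + (1/88)*169) - 67014) + (108 - 1276)) + 39607 = (((-121/182 + 169/88) - 67014) - 1168) + 39607 = ((10055/8008 - 67014) - 1168) + 39607 = (-536638057/8008 - 1168) + 39607 = -545991401/8008 + 39607 = -228818545/8008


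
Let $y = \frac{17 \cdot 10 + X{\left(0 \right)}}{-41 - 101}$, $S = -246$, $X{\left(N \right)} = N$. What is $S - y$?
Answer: $- \frac{17381}{71} \approx -244.8$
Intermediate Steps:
$y = - \frac{85}{71}$ ($y = \frac{17 \cdot 10 + 0}{-41 - 101} = \frac{170 + 0}{-142} = 170 \left(- \frac{1}{142}\right) = - \frac{85}{71} \approx -1.1972$)
$S - y = -246 - - \frac{85}{71} = -246 + \frac{85}{71} = - \frac{17381}{71}$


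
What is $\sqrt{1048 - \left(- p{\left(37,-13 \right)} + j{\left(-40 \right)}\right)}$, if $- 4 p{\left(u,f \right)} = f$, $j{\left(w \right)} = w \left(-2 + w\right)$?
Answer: $\frac{i \sqrt{2515}}{2} \approx 25.075 i$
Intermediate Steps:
$p{\left(u,f \right)} = - \frac{f}{4}$
$\sqrt{1048 - \left(- p{\left(37,-13 \right)} + j{\left(-40 \right)}\right)} = \sqrt{1048 - \left(- \frac{13}{4} - 40 \left(-2 - 40\right)\right)} = \sqrt{1048 + \left(\frac{13}{4} - \left(-40\right) \left(-42\right)\right)} = \sqrt{1048 + \left(\frac{13}{4} - 1680\right)} = \sqrt{1048 - \frac{6707}{4}} = \sqrt{- \frac{2515}{4}} = \frac{i \sqrt{2515}}{2}$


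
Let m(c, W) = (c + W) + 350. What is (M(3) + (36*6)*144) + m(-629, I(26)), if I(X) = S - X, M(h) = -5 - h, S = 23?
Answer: 30814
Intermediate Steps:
I(X) = 23 - X
m(c, W) = 350 + W + c (m(c, W) = (W + c) + 350 = 350 + W + c)
(M(3) + (36*6)*144) + m(-629, I(26)) = ((-5 - 1*3) + (36*6)*144) + (350 + (23 - 1*26) - 629) = ((-5 - 3) + 216*144) + (350 + (23 - 26) - 629) = (-8 + 31104) + (350 - 3 - 629) = 31096 - 282 = 30814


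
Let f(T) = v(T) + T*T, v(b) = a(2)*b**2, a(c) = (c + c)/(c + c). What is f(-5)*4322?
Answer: 216100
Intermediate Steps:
a(c) = 1 (a(c) = (2*c)/((2*c)) = (2*c)*(1/(2*c)) = 1)
v(b) = b**2 (v(b) = 1*b**2 = b**2)
f(T) = 2*T**2 (f(T) = T**2 + T*T = T**2 + T**2 = 2*T**2)
f(-5)*4322 = (2*(-5)**2)*4322 = (2*25)*4322 = 50*4322 = 216100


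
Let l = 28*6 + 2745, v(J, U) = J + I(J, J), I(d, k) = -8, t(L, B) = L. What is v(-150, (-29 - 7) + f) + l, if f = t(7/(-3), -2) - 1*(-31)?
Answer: 2755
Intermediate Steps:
f = 86/3 (f = 7/(-3) - 1*(-31) = 7*(-⅓) + 31 = -7/3 + 31 = 86/3 ≈ 28.667)
v(J, U) = -8 + J (v(J, U) = J - 8 = -8 + J)
l = 2913 (l = 168 + 2745 = 2913)
v(-150, (-29 - 7) + f) + l = (-8 - 150) + 2913 = -158 + 2913 = 2755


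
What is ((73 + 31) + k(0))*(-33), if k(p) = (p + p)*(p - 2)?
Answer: -3432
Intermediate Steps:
k(p) = 2*p*(-2 + p) (k(p) = (2*p)*(-2 + p) = 2*p*(-2 + p))
((73 + 31) + k(0))*(-33) = ((73 + 31) + 2*0*(-2 + 0))*(-33) = (104 + 2*0*(-2))*(-33) = (104 + 0)*(-33) = 104*(-33) = -3432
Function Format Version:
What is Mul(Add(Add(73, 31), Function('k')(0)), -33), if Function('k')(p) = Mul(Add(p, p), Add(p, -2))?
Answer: -3432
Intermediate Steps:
Function('k')(p) = Mul(2, p, Add(-2, p)) (Function('k')(p) = Mul(Mul(2, p), Add(-2, p)) = Mul(2, p, Add(-2, p)))
Mul(Add(Add(73, 31), Function('k')(0)), -33) = Mul(Add(Add(73, 31), Mul(2, 0, Add(-2, 0))), -33) = Mul(Add(104, Mul(2, 0, -2)), -33) = Mul(Add(104, 0), -33) = Mul(104, -33) = -3432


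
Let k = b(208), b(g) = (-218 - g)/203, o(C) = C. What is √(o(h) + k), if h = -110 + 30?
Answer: I*√3383198/203 ≈ 9.0608*I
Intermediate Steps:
h = -80
b(g) = -218/203 - g/203 (b(g) = (-218 - g)*(1/203) = -218/203 - g/203)
k = -426/203 (k = -218/203 - 1/203*208 = -218/203 - 208/203 = -426/203 ≈ -2.0985)
√(o(h) + k) = √(-80 - 426/203) = √(-16666/203) = I*√3383198/203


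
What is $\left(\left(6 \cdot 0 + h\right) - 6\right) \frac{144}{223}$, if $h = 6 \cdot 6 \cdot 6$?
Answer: $\frac{30240}{223} \approx 135.61$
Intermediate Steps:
$h = 216$ ($h = 36 \cdot 6 = 216$)
$\left(\left(6 \cdot 0 + h\right) - 6\right) \frac{144}{223} = \left(\left(6 \cdot 0 + 216\right) - 6\right) \frac{144}{223} = \left(\left(0 + 216\right) - 6\right) 144 \cdot \frac{1}{223} = \left(216 - 6\right) \frac{144}{223} = 210 \cdot \frac{144}{223} = \frac{30240}{223}$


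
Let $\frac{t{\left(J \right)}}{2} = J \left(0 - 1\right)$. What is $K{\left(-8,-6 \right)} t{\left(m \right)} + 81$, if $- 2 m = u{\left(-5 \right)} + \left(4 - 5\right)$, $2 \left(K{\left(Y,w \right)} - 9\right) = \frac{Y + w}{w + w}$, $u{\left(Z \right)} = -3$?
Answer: $\frac{128}{3} \approx 42.667$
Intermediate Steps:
$K{\left(Y,w \right)} = 9 + \frac{Y + w}{4 w}$ ($K{\left(Y,w \right)} = 9 + \frac{\left(Y + w\right) \frac{1}{w + w}}{2} = 9 + \frac{\left(Y + w\right) \frac{1}{2 w}}{2} = 9 + \frac{\frac{1}{2} \frac{1}{w} \left(Y + w\right)}{2} = 9 + \frac{Y + w}{4 w}$)
$m = 2$ ($m = - \frac{-3 + \left(4 - 5\right)}{2} = - \frac{-3 - 1}{2} = \left(- \frac{1}{2}\right) \left(-4\right) = 2$)
$t{\left(J \right)} = - 2 J$ ($t{\left(J \right)} = 2 J \left(0 - 1\right) = 2 J \left(-1\right) = 2 \left(- J\right) = - 2 J$)
$K{\left(-8,-6 \right)} t{\left(m \right)} + 81 = \frac{-8 + 37 \left(-6\right)}{4 \left(-6\right)} \left(\left(-2\right) 2\right) + 81 = \frac{1}{4} \left(- \frac{1}{6}\right) \left(-8 - 222\right) \left(-4\right) + 81 = \frac{1}{4} \left(- \frac{1}{6}\right) \left(-230\right) \left(-4\right) + 81 = \frac{115}{12} \left(-4\right) + 81 = - \frac{115}{3} + 81 = \frac{128}{3}$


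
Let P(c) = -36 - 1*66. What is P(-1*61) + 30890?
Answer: 30788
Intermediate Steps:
P(c) = -102 (P(c) = -36 - 66 = -102)
P(-1*61) + 30890 = -102 + 30890 = 30788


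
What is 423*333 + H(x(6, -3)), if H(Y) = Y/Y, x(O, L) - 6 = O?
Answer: 140860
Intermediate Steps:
x(O, L) = 6 + O
H(Y) = 1
423*333 + H(x(6, -3)) = 423*333 + 1 = 140859 + 1 = 140860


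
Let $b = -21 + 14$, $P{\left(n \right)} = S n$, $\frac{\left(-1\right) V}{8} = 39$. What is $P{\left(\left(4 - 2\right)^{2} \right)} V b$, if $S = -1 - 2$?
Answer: $-26208$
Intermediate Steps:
$V = -312$ ($V = \left(-8\right) 39 = -312$)
$S = -3$
$P{\left(n \right)} = - 3 n$
$b = -7$
$P{\left(\left(4 - 2\right)^{2} \right)} V b = - 3 \left(4 - 2\right)^{2} \left(-312\right) \left(-7\right) = - 3 \cdot 2^{2} \left(-312\right) \left(-7\right) = \left(-3\right) 4 \left(-312\right) \left(-7\right) = \left(-12\right) \left(-312\right) \left(-7\right) = 3744 \left(-7\right) = -26208$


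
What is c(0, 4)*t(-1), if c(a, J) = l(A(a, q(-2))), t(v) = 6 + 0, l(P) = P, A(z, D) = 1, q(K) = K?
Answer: 6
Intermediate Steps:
t(v) = 6
c(a, J) = 1
c(0, 4)*t(-1) = 1*6 = 6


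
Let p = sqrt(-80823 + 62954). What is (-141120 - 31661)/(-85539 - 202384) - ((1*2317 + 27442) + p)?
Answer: -8568127776/287923 - I*sqrt(17869) ≈ -29758.0 - 133.68*I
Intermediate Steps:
p = I*sqrt(17869) (p = sqrt(-17869) = I*sqrt(17869) ≈ 133.68*I)
(-141120 - 31661)/(-85539 - 202384) - ((1*2317 + 27442) + p) = (-141120 - 31661)/(-85539 - 202384) - ((1*2317 + 27442) + I*sqrt(17869)) = -172781/(-287923) - ((2317 + 27442) + I*sqrt(17869)) = -172781*(-1/287923) - (29759 + I*sqrt(17869)) = 172781/287923 + (-29759 - I*sqrt(17869)) = -8568127776/287923 - I*sqrt(17869)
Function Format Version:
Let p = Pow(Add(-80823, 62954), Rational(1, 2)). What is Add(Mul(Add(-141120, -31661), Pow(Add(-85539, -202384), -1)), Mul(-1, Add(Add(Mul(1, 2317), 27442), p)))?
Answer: Add(Rational(-8568127776, 287923), Mul(-1, I, Pow(17869, Rational(1, 2)))) ≈ Add(-29758., Mul(-133.68, I))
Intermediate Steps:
p = Mul(I, Pow(17869, Rational(1, 2))) (p = Pow(-17869, Rational(1, 2)) = Mul(I, Pow(17869, Rational(1, 2))) ≈ Mul(133.68, I))
Add(Mul(Add(-141120, -31661), Pow(Add(-85539, -202384), -1)), Mul(-1, Add(Add(Mul(1, 2317), 27442), p))) = Add(Mul(Add(-141120, -31661), Pow(Add(-85539, -202384), -1)), Mul(-1, Add(Add(Mul(1, 2317), 27442), Mul(I, Pow(17869, Rational(1, 2)))))) = Add(Mul(-172781, Pow(-287923, -1)), Mul(-1, Add(Add(2317, 27442), Mul(I, Pow(17869, Rational(1, 2)))))) = Add(Mul(-172781, Rational(-1, 287923)), Mul(-1, Add(29759, Mul(I, Pow(17869, Rational(1, 2)))))) = Add(Rational(172781, 287923), Add(-29759, Mul(-1, I, Pow(17869, Rational(1, 2))))) = Add(Rational(-8568127776, 287923), Mul(-1, I, Pow(17869, Rational(1, 2))))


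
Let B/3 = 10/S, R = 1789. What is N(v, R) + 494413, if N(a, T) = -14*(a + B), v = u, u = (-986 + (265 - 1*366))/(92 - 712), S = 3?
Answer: 153217021/310 ≈ 4.9425e+5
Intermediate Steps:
B = 10 (B = 3*(10/3) = 10)
u = 1087/620 (u = (-986 + (265 - 366))/(-620) = (-986 - 101)*(-1/620) = -1087*(-1/620) = 1087/620 ≈ 1.7532)
v = 1087/620 ≈ 1.7532
N(a, T) = -140 - 14*a (N(a, T) = -14*(a + 10) = -14*(10 + a) = -140 - 14*a)
N(v, R) + 494413 = (-140 - 14*1087/620) + 494413 = (-140 - 7609/310) + 494413 = -51009/310 + 494413 = 153217021/310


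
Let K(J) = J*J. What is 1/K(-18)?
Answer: 1/324 ≈ 0.0030864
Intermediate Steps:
K(J) = J²
1/K(-18) = 1/((-18)²) = 1/324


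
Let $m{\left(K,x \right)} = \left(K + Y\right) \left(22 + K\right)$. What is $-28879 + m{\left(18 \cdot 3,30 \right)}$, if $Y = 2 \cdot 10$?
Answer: $-23255$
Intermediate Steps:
$Y = 20$
$m{\left(K,x \right)} = \left(20 + K\right) \left(22 + K\right)$ ($m{\left(K,x \right)} = \left(K + 20\right) \left(22 + K\right) = \left(20 + K\right) \left(22 + K\right)$)
$-28879 + m{\left(18 \cdot 3,30 \right)} = -28879 + \left(440 + \left(18 \cdot 3\right)^{2} + 42 \cdot 18 \cdot 3\right) = -28879 + \left(440 + 54^{2} + 42 \cdot 54\right) = -28879 + \left(440 + 2916 + 2268\right) = -28879 + 5624 = -23255$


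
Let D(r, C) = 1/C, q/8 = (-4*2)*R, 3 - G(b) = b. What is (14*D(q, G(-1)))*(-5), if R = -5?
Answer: -35/2 ≈ -17.500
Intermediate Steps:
G(b) = 3 - b
q = 320 (q = 8*(-4*2*(-5)) = 8*(-8*(-5)) = 8*40 = 320)
(14*D(q, G(-1)))*(-5) = (14/(3 - 1*(-1)))*(-5) = (14/(3 + 1))*(-5) = (14/4)*(-5) = (14*(¼))*(-5) = (7/2)*(-5) = -35/2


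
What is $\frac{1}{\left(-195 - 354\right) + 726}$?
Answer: $\frac{1}{177} \approx 0.0056497$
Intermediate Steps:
$\frac{1}{\left(-195 - 354\right) + 726} = \frac{1}{-549 + 726} = \frac{1}{177}$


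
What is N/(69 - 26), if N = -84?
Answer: -84/43 ≈ -1.9535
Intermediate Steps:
N/(69 - 26) = -84/(69 - 26) = -84/43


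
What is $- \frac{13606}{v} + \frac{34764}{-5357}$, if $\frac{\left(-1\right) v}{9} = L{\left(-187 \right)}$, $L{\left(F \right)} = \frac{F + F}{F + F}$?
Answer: $\frac{72574466}{48213} \approx 1505.3$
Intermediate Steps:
$L{\left(F \right)} = 1$ ($L{\left(F \right)} = \frac{2 F}{2 F} = 2 F \frac{1}{2 F} = 1$)
$v = -9$ ($v = \left(-9\right) 1 = -9$)
$- \frac{13606}{v} + \frac{34764}{-5357} = - \frac{13606}{-9} + \frac{34764}{-5357} = \left(-13606\right) \left(- \frac{1}{9}\right) + 34764 \left(- \frac{1}{5357}\right) = \frac{13606}{9} - \frac{34764}{5357} = \frac{72574466}{48213}$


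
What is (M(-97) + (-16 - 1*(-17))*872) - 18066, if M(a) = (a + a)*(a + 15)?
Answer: -1286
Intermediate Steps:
M(a) = 2*a*(15 + a) (M(a) = (2*a)*(15 + a) = 2*a*(15 + a))
(M(-97) + (-16 - 1*(-17))*872) - 18066 = (2*(-97)*(15 - 97) + (-16 - 1*(-17))*872) - 18066 = (2*(-97)*(-82) + (-16 + 17)*872) - 18066 = (15908 + 1*872) - 18066 = (15908 + 872) - 18066 = 16780 - 18066 = -1286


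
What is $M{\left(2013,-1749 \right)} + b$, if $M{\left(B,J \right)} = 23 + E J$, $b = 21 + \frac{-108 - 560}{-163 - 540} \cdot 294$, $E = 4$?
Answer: $- \frac{4690864}{703} \approx -6672.6$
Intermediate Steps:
$b = \frac{211155}{703}$ ($b = 21 + - \frac{668}{-703} \cdot 294 = 21 + \left(-668\right) \left(- \frac{1}{703}\right) 294 = 21 + \frac{668}{703} \cdot 294 = 21 + \frac{196392}{703} = \frac{211155}{703} \approx 300.36$)
$M{\left(B,J \right)} = 23 + 4 J$
$M{\left(2013,-1749 \right)} + b = \left(23 + 4 \left(-1749\right)\right) + \frac{211155}{703} = \left(23 - 6996\right) + \frac{211155}{703} = -6973 + \frac{211155}{703} = - \frac{4690864}{703}$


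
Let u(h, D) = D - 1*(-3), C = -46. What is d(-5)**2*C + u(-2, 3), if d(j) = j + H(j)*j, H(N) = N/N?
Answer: -4594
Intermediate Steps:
H(N) = 1
d(j) = 2*j (d(j) = j + 1*j = j + j = 2*j)
u(h, D) = 3 + D (u(h, D) = D + 3 = 3 + D)
d(-5)**2*C + u(-2, 3) = (2*(-5))**2*(-46) + (3 + 3) = (-10)**2*(-46) + 6 = 100*(-46) + 6 = -4600 + 6 = -4594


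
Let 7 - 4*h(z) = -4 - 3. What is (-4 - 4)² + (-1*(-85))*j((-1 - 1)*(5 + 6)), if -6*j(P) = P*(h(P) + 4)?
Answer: 4803/2 ≈ 2401.5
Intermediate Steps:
h(z) = 7/2 (h(z) = 7/4 - (-4 - 3)/4 = 7/4 - ¼*(-7) = 7/4 + 7/4 = 7/2)
j(P) = -5*P/4 (j(P) = -P*(7/2 + 4)/6 = -P*15/(6*2) = -5*P/4)
(-4 - 4)² + (-1*(-85))*j((-1 - 1)*(5 + 6)) = (-4 - 4)² + (-1*(-85))*(-5*(-1 - 1)*(5 + 6)/4) = (-8)² + 85*(-(-5)*11/2) = 64 + 85*(-5/4*(-22)) = 64 + 85*(55/2) = 64 + 4675/2 = 4803/2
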